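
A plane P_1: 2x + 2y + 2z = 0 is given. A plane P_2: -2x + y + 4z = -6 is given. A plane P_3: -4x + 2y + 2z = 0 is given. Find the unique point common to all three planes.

(0, 2, -2)

Solving the 3×3 linear system 2x + 2y + 2z = 0, -2x + y + 4z = -6, -4x + 2y + 2z = 0 (e.g. by elimination or Cramer's rule, determinant = -36) gives (0, 2, -2).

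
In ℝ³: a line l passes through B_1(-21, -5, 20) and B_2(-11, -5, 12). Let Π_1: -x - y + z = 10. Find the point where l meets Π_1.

A direction vector for l is B_2 − B_1 = (10, 0, -8).
Substitute r = (-21, -5, 20) + t(10, 0, -8) into the plane: 46 + (-18)t = 10, so t = 2.
Intersection: (-21, -5, 20) + 2·(10, 0, -8) = (-1, -5, 4).

(-1, -5, 4)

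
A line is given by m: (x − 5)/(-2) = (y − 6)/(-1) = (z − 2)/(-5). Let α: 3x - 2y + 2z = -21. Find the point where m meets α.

m has direction (-2, -1, -5) through (5, 6, 2).
Substitute r = (5, 6, 2) + t(-2, -1, -5) into the plane: 7 + (-14)t = -21, so t = 2.
Intersection: (5, 6, 2) + 2·(-2, -1, -5) = (1, 4, -8).

(1, 4, -8)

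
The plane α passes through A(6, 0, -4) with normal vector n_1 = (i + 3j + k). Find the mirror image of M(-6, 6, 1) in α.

α: n_1·r = n_1·A gives x + 3y + z = 2.
λ = (n·M − d)/|n|² = (13 − 2)/11 = 1.
Reflection = M − 2λn = (-6, 6, 1) − 2·(1, 3, 1) = (-8, 0, -1).

(-8, 0, -1)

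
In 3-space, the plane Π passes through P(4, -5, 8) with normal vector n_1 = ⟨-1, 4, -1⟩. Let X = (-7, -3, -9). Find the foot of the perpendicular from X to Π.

Π: n_1·r = n_1·P gives -x + 4y - z = -32.
Foot = X − λn with λ = (n·X − d)/|n|² = (4 − (-32))/18 = 2.
Foot = (-7, -3, -9) − 2·(-1, 4, -1) = (-5, -11, -7).

(-5, -11, -7)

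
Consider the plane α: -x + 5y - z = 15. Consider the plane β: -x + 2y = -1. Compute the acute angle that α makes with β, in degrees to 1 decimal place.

18.8

cos θ = |n₁·n₂| / (|n₁||n₂|) = |11| / (√27 · √5).
θ = arccos(0.94673) ≈ 18.8°.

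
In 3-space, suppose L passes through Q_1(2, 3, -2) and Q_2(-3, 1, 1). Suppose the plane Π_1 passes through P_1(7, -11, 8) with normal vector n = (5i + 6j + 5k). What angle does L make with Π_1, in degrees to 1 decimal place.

A direction vector for L is Q_2 − Q_1 = (-5, -2, 3).
Π_1: n·r = n·P_1 gives 5x + 6y + 5z = 9.
sin θ = |n·v| / (|n||v|) = |-22| / (√86 · √38) = 0.38484.
θ ≈ 22.6°.

22.6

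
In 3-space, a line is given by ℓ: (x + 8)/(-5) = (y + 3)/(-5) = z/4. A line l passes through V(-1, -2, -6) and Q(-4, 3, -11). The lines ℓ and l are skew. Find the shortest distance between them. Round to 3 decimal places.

ℓ has direction (-5, -5, 4) through (-8, -3, 0).
A direction vector for l is Q − V = (-3, 5, -5).
Common perpendicular direction n = (-5, -5, 4) × (-3, 5, -5) = (5, -37, -40).
With w = (-1, -2, -6) − (-8, -3, 0) = (7, 1, -6), w · n = 238.
Distance = |w · n| / |n| = |238| / √2994 ≈ 4.350.

4.350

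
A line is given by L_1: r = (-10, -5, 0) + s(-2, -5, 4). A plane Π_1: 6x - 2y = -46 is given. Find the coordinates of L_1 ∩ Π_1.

(-6, 5, -8)

Substitute r = (-10, -5, 0) + t(-2, -5, 4) into the plane: -50 + (-2)t = -46, so t = -2.
Intersection: (-10, -5, 0) + (-2)·(-2, -5, 4) = (-6, 5, -8).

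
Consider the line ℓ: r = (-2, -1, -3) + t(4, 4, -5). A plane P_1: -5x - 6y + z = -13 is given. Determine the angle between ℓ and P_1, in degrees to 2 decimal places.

sin θ = |n·v| / (|n||v|) = |-49| / (√62 · √57) = 0.82426.
θ ≈ 55.51°.

55.51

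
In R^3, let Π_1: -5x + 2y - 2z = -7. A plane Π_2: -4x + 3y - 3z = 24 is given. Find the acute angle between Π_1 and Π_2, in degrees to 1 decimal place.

cos θ = |n₁·n₂| / (|n₁||n₂|) = |32| / (√33 · √34).
θ = arccos(0.95533) ≈ 17.2°.

17.2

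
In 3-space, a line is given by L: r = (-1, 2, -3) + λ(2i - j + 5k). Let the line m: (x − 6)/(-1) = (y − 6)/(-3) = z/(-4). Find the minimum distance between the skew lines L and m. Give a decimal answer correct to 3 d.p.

6.058

m has direction (-1, -3, -4) through (6, 6, 0).
Common perpendicular direction n = (2, -1, 5) × (-1, -3, -4) = (19, 3, -7).
With w = (6, 6, 0) − (-1, 2, -3) = (7, 4, 3), w · n = 124.
Distance = |w · n| / |n| = |124| / √419 ≈ 6.058.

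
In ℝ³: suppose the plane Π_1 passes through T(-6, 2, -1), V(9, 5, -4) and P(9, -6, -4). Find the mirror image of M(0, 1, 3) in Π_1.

(-2, 1, -7)

TV = (15, 3, -3), TP = (15, -8, -3); a normal to Π_1 is TV × TP = (-33, 0, -165).
Using T: Π_1 has equation -33x - 165z = 363.
λ = (n·M − d)/|n|² = (-495 − 363)/28314 = -1/33.
Reflection = M − 2λn = (0, 1, 3) − (-2/33)·(-33, 0, -165) = (-2, 1, -7).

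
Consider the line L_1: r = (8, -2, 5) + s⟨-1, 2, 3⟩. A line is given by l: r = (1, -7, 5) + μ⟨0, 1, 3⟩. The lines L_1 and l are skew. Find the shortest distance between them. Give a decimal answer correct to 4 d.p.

8.2590

Common perpendicular direction n = (-1, 2, 3) × (0, 1, 3) = (3, 3, -1).
With w = (1, -7, 5) − (8, -2, 5) = (-7, -5, 0), w · n = -36.
Distance = |w · n| / |n| = |-36| / √19 ≈ 8.2590.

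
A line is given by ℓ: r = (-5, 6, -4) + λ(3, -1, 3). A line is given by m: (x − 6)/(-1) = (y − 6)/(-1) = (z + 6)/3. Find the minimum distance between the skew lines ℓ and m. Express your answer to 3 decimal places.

m has direction (-1, -1, 3) through (6, 6, -6).
Common perpendicular direction n = (3, -1, 3) × (-1, -1, 3) = (0, -12, -4).
With w = (6, 6, -6) − (-5, 6, -4) = (11, 0, -2), w · n = 8.
Distance = |w · n| / |n| = |8| / √160 ≈ 0.632.

0.632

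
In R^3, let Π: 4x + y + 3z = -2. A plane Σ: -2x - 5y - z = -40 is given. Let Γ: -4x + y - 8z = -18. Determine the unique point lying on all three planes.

(-9, 10, 8)

Solving the 3×3 linear system 4x + y + 3z = -2, -2x - 5y - z = -40, -4x + y - 8z = -18 (e.g. by elimination or Cramer's rule, determinant = 86) gives (-9, 10, 8).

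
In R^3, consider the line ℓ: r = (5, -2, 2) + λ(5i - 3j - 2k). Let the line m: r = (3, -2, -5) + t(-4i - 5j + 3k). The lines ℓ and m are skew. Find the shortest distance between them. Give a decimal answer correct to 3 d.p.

7.042

Common perpendicular direction n = (5, -3, -2) × (-4, -5, 3) = (-19, -7, -37).
With w = (3, -2, -5) − (5, -2, 2) = (-2, 0, -7), w · n = 297.
Distance = |w · n| / |n| = |297| / √1779 ≈ 7.042.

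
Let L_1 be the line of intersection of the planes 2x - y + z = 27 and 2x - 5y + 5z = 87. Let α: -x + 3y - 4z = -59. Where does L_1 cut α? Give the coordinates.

Direction of L_1: (2, -1, 1) × (2, -5, 5) = (0, -8, -8).
A point on L_1: solving the two plane equations with y = -3 gives (6, -3, 12).
Substitute r = (6, -3, 12) + t(0, -8, -8) into the plane: -63 + 8t = -59, so t = 1/2.
Intersection: (6, -3, 12) + (1/2)·(0, -8, -8) = (6, -7, 8).

(6, -7, 8)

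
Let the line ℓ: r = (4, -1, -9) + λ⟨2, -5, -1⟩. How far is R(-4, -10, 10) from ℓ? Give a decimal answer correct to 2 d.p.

22.42

Taking (4, -1, -9) on ℓ with direction v = (2, -5, -1): w = R − (4, -1, -9) = (-8, -9, 19), and w × v = (104, 30, 58).
Distance = |w × v| / |v| = √15080 / √30 ≈ 22.42.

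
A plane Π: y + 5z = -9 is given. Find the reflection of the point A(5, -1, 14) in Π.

λ = (n·A − d)/|n|² = (69 − (-9))/26 = 3.
Reflection = A − 2λn = (5, -1, 14) − 6·(0, 1, 5) = (5, -7, -16).

(5, -7, -16)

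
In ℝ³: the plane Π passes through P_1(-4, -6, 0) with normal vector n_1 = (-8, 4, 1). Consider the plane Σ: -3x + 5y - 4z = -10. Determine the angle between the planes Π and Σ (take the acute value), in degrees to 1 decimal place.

Π: n_1·r = n_1·P_1 gives -8x + 4y + z = 8.
cos θ = |n₁·n₂| / (|n₁||n₂|) = |40| / (√81 · √50).
θ = arccos(0.62854) ≈ 51.1°.

51.1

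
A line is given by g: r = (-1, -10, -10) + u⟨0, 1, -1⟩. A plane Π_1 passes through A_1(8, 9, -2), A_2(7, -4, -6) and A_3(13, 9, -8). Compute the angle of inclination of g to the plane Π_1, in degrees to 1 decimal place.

37.9

A_1A_2 = (-1, -13, -4), A_1A_3 = (5, 0, -6); a normal to Π_1 is A_1A_2 × A_1A_3 = (78, -26, 65).
Using A_1: Π_1 has equation 78x - 26y + 65z = 260.
sin θ = |n·v| / (|n||v|) = |-91| / (√10985 · √2) = 0.61394.
θ ≈ 37.9°.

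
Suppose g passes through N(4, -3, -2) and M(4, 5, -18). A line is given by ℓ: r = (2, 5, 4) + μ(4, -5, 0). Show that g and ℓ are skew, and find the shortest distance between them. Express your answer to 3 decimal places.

A direction vector for g is M − N = (0, 8, -16).
Common perpendicular direction n = (0, 8, -16) × (4, -5, 0) = (-80, -64, -32).
With w = (2, 5, 4) − (4, -3, -2) = (-2, 8, 6), w · n = -544.
Since n ≠ 0 the lines are not parallel, and w · n = -544 ≠ 0 so they do not intersect; hence they are skew.
Distance = |w · n| / |n| = |-544| / √11520 ≈ 5.068.

5.068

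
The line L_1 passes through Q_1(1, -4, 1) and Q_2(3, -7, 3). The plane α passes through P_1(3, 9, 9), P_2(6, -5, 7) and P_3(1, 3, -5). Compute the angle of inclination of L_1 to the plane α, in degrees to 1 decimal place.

9.9

A direction vector for L_1 is Q_2 − Q_1 = (2, -3, 2).
P_1P_2 = (3, -14, -2), P_1P_3 = (-2, -6, -14); a normal to α is P_1P_2 × P_1P_3 = (184, 46, -46).
Using P_1: α has equation 184x + 46y - 46z = 552.
sin θ = |n·v| / (|n||v|) = |138| / (√38088 · √17) = 0.17150.
θ ≈ 9.9°.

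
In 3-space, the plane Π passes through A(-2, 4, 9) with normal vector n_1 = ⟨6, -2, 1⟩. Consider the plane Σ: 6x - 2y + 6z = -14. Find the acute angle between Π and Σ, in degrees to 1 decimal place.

34.5

Π: n_1·r = n_1·A gives 6x - 2y + z = -11.
cos θ = |n₁·n₂| / (|n₁||n₂|) = |46| / (√41 · √76).
θ = arccos(0.82406) ≈ 34.5°.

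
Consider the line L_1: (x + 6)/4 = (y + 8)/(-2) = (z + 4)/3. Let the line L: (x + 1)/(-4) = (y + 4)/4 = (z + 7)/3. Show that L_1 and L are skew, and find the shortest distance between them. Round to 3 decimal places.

6.764

L_1 has direction (4, -2, 3) through (-6, -8, -4).
L has direction (-4, 4, 3) through (-1, -4, -7).
Common perpendicular direction n = (4, -2, 3) × (-4, 4, 3) = (-18, -24, 8).
With w = (-1, -4, -7) − (-6, -8, -4) = (5, 4, -3), w · n = -210.
Since n ≠ 0 the lines are not parallel, and w · n = -210 ≠ 0 so they do not intersect; hence they are skew.
Distance = |w · n| / |n| = |-210| / √964 ≈ 6.764.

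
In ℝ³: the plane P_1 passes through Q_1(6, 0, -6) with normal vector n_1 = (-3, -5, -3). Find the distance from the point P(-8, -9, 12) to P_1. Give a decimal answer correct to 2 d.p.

5.03

P_1: n_1·r = n_1·Q_1 gives -3x - 5y - 3z = 0.
n·P − d = (-3)·(-8) + (-5)·(-9) + (-3)·(12) − 0 = 33; |n| = √43.
Distance = |33| / √43 = 33/√43 ≈ 5.03.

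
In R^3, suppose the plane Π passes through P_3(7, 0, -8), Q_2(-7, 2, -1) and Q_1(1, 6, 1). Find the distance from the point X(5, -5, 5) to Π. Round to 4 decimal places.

11.5540

P_3Q_2 = (-14, 2, 7), P_3Q_1 = (-6, 6, 9); a normal to Π is P_3Q_2 × P_3Q_1 = (-24, 84, -72).
Using P_3: Π has equation -24x + 84y - 72z = 408.
n·X − d = (-24)·(5) + (84)·(-5) + (-72)·(5) − 408 = -1308; |n| = √12816.
Distance = |-1308| / √12816 = 1308/√12816 ≈ 11.5540.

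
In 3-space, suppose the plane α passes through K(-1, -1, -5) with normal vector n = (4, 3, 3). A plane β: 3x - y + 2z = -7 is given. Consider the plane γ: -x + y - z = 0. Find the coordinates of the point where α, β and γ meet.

α: n·r = n·K gives 4x + 3y + 3z = -22.
Solving the 3×3 linear system 4x + 3y + 3z = -22, 3x - y + 2z = -7, -x + y - z = 0 (e.g. by elimination or Cramer's rule, determinant = 5) gives (-4, -3, 1).

(-4, -3, 1)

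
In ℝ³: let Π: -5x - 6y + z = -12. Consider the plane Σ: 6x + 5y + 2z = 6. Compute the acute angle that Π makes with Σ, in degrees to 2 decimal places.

23.99

cos θ = |n₁·n₂| / (|n₁||n₂|) = |-58| / (√62 · √65).
θ = arccos(0.91364) ≈ 23.99°.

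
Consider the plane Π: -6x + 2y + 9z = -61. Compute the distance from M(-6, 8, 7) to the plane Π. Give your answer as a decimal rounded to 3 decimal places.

16.000

n·M − d = (-6)·(-6) + (2)·(8) + (9)·(7) − (-61) = 176; |n| = √121.
Distance = |176| / √121 = 176/√121 ≈ 16.000.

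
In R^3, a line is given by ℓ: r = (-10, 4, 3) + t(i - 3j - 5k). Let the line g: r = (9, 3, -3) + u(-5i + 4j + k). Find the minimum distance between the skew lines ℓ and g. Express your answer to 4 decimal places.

11.6240

Common perpendicular direction n = (1, -3, -5) × (-5, 4, 1) = (17, 24, -11).
With w = (9, 3, -3) − (-10, 4, 3) = (19, -1, -6), w · n = 365.
Distance = |w · n| / |n| = |365| / √986 ≈ 11.6240.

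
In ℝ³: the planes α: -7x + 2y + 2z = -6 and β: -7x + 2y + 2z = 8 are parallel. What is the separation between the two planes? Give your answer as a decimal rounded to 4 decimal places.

Same normal n = (-7, 2, 2) with |n| = √57; distance = |-6 − 8| / |n| = 14/√57 ≈ 1.8543.

1.8543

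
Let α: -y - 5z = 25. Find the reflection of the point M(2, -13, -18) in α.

λ = (n·M − d)/|n|² = (103 − 25)/26 = 3.
Reflection = M − 2λn = (2, -13, -18) − 6·(0, -1, -5) = (2, -7, 12).

(2, -7, 12)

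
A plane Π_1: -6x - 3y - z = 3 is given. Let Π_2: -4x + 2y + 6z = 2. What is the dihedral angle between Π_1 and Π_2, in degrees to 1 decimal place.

76.3

cos θ = |n₁·n₂| / (|n₁||n₂|) = |12| / (√46 · √56).
θ = arccos(0.23643) ≈ 76.3°.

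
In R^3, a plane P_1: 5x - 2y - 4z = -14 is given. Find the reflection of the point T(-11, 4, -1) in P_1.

λ = (n·T − d)/|n|² = (-59 − (-14))/45 = -1.
Reflection = T − 2λn = (-11, 4, -1) − (-2)·(5, -2, -4) = (-1, 0, -9).

(-1, 0, -9)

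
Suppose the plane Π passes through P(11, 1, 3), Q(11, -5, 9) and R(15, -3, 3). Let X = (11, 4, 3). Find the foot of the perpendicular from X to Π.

PQ = (0, -6, 6), PR = (4, -4, 0); a normal to Π is PQ × PR = (24, 24, 24).
Using P: Π has equation 24x + 24y + 24z = 360.
Foot = X − λn with λ = (n·X − d)/|n|² = (432 − 360)/1728 = 1/24.
Foot = (11, 4, 3) − (1/24)·(24, 24, 24) = (10, 3, 2).

(10, 3, 2)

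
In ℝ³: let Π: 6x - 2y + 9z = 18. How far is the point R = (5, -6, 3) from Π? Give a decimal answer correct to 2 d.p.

4.64

n·R − d = (6)·(5) + (-2)·(-6) + (9)·(3) − 18 = 51; |n| = √121.
Distance = |51| / √121 = 51/√121 ≈ 4.64.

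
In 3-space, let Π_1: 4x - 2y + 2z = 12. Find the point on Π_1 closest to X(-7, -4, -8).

(1, -8, -4)

Foot = X − λn with λ = (n·X − d)/|n|² = (-36 − 12)/24 = -2.
Foot = (-7, -4, -8) − (-2)·(4, -2, 2) = (1, -8, -4).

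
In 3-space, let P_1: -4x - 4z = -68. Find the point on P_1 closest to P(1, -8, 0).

(9, -8, 8)

Foot = P − λn with λ = (n·P − d)/|n|² = (-4 − (-68))/32 = 2.
Foot = (1, -8, 0) − 2·(-4, 0, -4) = (9, -8, 8).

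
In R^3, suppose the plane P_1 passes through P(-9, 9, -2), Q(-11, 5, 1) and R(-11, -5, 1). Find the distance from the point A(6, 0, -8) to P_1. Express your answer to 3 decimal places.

9.153

PQ = (-2, -4, 3), PR = (-2, -14, 3); a normal to P_1 is PQ × PR = (30, 0, 20).
Using P: P_1 has equation 30x + 20z = -310.
n·A − d = (30)·(6) + (0)·(0) + (20)·(-8) − (-310) = 330; |n| = √1300.
Distance = |330| / √1300 = 330/√1300 ≈ 9.153.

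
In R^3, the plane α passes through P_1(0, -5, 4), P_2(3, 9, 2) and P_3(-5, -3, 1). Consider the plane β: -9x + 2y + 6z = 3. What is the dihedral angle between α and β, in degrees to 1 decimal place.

29.2

P_1P_2 = (3, 14, -2), P_1P_3 = (-5, 2, -3); a normal to α is P_1P_2 × P_1P_3 = (-38, 19, 76).
Using P_1: α has equation -38x + 19y + 76z = 209.
cos θ = |n₁·n₂| / (|n₁||n₂|) = |836| / (√7581 · √121).
θ = arccos(0.87287) ≈ 29.2°.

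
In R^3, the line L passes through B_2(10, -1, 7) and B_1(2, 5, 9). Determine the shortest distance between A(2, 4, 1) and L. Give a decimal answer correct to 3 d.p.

7.768

A direction vector for L is B_1 − B_2 = (-8, 6, 2).
Taking (10, -1, 7) on L with direction v = (-8, 6, 2): w = A − (10, -1, 7) = (-8, 5, -6), and w × v = (46, 64, -8).
Distance = |w × v| / |v| = √6276 / √104 ≈ 7.768.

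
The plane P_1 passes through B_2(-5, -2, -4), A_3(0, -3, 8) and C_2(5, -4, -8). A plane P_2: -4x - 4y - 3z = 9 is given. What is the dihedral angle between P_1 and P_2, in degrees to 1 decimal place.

42.7

B_2A_3 = (5, -1, 12), B_2C_2 = (10, -2, -4); a normal to P_1 is B_2A_3 × B_2C_2 = (28, 140, 0).
Using B_2: P_1 has equation 28x + 140y = -420.
cos θ = |n₁·n₂| / (|n₁||n₂|) = |-672| / (√20384 · √41).
θ = arccos(0.73508) ≈ 42.7°.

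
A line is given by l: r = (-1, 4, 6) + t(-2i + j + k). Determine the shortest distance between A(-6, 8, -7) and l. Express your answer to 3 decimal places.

14.486

Taking (-1, 4, 6) on l with direction v = (-2, 1, 1): w = A − (-1, 4, 6) = (-5, 4, -13), and w × v = (17, 31, 3).
Distance = |w × v| / |v| = √1259 / √6 ≈ 14.486.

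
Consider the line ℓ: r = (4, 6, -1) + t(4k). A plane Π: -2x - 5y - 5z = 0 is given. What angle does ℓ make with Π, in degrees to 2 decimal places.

42.88

sin θ = |n·v| / (|n||v|) = |-20| / (√54 · √16) = 0.68041.
θ ≈ 42.88°.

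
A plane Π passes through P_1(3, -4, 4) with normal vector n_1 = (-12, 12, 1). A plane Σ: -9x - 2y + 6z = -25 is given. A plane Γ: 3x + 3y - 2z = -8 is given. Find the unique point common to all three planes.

(-1, -7, -8)

Π: n_1·r = n_1·P_1 gives -12x + 12y + z = -80.
Solving the 3×3 linear system -12x + 12y + z = -80, -9x - 2y + 6z = -25, 3x + 3y - 2z = -8 (e.g. by elimination or Cramer's rule, determinant = 147) gives (-1, -7, -8).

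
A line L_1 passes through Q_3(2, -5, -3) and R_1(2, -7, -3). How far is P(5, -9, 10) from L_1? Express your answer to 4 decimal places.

13.3417

A direction vector for L_1 is R_1 − Q_3 = (0, -2, 0).
Taking (2, -5, -3) on L_1 with direction v = (0, -2, 0): w = P − (2, -5, -3) = (3, -4, 13), and w × v = (26, 0, -6).
Distance = |w × v| / |v| = √712 / √4 ≈ 13.3417.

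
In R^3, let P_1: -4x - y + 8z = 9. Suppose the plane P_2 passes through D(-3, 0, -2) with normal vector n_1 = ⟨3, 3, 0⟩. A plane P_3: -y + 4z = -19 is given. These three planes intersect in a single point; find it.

P_2: n_1·r = n_1·D gives 3x + 3y = -9.
Solving the 3×3 linear system -4x - y + 8z = 9, 3x + 3y = -9, -y + 4z = -19 (e.g. by elimination or Cramer's rule, determinant = -60) gives (-10, 7, -3).

(-10, 7, -3)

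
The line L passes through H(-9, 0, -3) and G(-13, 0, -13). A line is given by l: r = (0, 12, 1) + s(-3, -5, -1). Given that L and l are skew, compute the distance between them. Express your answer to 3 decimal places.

0.970

A direction vector for L is G − H = (-4, 0, -10).
Common perpendicular direction n = (-4, 0, -10) × (-3, -5, -1) = (-50, 26, 20).
With w = (0, 12, 1) − (-9, 0, -3) = (9, 12, 4), w · n = -58.
Distance = |w · n| / |n| = |-58| / √3576 ≈ 0.970.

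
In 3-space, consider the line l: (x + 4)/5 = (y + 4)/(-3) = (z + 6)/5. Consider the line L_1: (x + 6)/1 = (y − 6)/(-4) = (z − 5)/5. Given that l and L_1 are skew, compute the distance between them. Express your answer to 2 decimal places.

l has direction (5, -3, 5) through (-4, -4, -6).
L_1 has direction (1, -4, 5) through (-6, 6, 5).
Common perpendicular direction n = (5, -3, 5) × (1, -4, 5) = (5, -20, -17).
With w = (-6, 6, 5) − (-4, -4, -6) = (-2, 10, 11), w · n = -397.
Distance = |w · n| / |n| = |-397| / √714 ≈ 14.86.

14.86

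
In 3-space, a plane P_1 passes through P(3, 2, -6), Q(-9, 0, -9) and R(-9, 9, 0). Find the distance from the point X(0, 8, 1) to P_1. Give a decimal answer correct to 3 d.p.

PQ = (-12, -2, -3), PR = (-12, 7, 6); a normal to P_1 is PQ × PR = (9, 108, -108).
Using P: P_1 has equation 9x + 108y - 108z = 891.
n·X − d = (9)·(0) + (108)·(8) + (-108)·(1) − 891 = -135; |n| = √23409.
Distance = |-135| / √23409 = 135/√23409 ≈ 0.882.

0.882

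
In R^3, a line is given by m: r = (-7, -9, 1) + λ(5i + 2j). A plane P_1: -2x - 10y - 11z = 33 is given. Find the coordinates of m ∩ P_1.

(3, -5, 1)

Substitute r = (-7, -9, 1) + t(5, 2, 0) into the plane: 93 + (-30)t = 33, so t = 2.
Intersection: (-7, -9, 1) + 2·(5, 2, 0) = (3, -5, 1).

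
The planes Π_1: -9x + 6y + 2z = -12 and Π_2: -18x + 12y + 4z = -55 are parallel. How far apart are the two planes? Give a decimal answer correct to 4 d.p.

Rescale Π_2 by 1/2: -9x + 6y + 2z = -55/2. Then distance = |-12 − (-55/2)| / √121 ≈ 1.4091.

1.4091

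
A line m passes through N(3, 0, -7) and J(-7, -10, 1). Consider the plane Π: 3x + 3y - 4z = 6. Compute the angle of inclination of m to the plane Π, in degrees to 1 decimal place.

76.2

A direction vector for m is J − N = (-10, -10, 8).
sin θ = |n·v| / (|n||v|) = |-92| / (√34 · √264) = 0.97106.
θ ≈ 76.2°.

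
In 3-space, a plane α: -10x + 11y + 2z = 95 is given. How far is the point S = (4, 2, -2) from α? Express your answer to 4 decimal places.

7.8000

n·S − d = (-10)·(4) + (11)·(2) + (2)·(-2) − 95 = -117; |n| = √225.
Distance = |-117| / √225 = 117/√225 ≈ 7.8000.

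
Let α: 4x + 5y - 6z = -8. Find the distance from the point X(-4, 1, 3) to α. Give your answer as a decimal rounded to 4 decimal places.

2.3932

n·X − d = (4)·(-4) + (5)·(1) + (-6)·(3) − (-8) = -21; |n| = √77.
Distance = |-21| / √77 = 21/√77 ≈ 2.3932.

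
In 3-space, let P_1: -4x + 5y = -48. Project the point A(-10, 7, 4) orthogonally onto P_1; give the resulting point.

(2, -8, 4)

Foot = A − λn with λ = (n·A − d)/|n|² = (75 − (-48))/41 = 3.
Foot = (-10, 7, 4) − 3·(-4, 5, 0) = (2, -8, 4).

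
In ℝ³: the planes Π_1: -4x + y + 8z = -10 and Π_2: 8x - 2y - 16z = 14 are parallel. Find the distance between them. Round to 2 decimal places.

0.33

Rescale Π_2 by 1/(-2): -4x + y + 8z = -7. Then distance = |-10 − (-7)| / √81 ≈ 0.33.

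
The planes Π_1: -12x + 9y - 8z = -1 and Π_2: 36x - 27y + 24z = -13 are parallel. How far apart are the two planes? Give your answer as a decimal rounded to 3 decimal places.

Rescale Π_2 by 1/(-3): -12x + 9y - 8z = 13/3. Then distance = |-1 − (13/3)| / √289 ≈ 0.314.

0.314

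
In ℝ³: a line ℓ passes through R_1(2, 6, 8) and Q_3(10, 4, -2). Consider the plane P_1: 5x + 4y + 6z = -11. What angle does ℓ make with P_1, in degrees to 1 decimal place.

14.3

A direction vector for ℓ is Q_3 − R_1 = (8, -2, -10).
sin θ = |n·v| / (|n||v|) = |-28| / (√77 · √168) = 0.24618.
θ ≈ 14.3°.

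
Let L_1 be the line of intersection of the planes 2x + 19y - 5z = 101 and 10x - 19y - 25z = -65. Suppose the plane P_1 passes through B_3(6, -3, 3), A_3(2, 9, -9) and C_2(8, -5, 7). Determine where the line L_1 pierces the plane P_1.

(8, 5, 2)

Direction of L_1: (2, 19, -5) × (10, -19, -25) = (-570, 0, -228).
A point on L_1: solving the two plane equations with x = -12 gives (-12, 5, -6).
B_3A_3 = (-4, 12, -12), B_3C_2 = (2, -2, 4); a normal to P_1 is B_3A_3 × B_3C_2 = (24, -8, -16).
Using B_3: P_1 has equation 24x - 8y - 16z = 120.
Substitute r = (-12, 5, -6) + t(-570, 0, -228) into the plane: -232 + (-10032)t = 120, so t = -2/57.
Intersection: (-12, 5, -6) + (-2/57)·(-570, 0, -228) = (8, 5, 2).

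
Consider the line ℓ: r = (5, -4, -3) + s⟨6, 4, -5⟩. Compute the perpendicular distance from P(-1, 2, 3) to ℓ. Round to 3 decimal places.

9.224

Taking (5, -4, -3) on ℓ with direction v = (6, 4, -5): w = P − (5, -4, -3) = (-6, 6, 6), and w × v = (-54, 6, -60).
Distance = |w × v| / |v| = √6552 / √77 ≈ 9.224.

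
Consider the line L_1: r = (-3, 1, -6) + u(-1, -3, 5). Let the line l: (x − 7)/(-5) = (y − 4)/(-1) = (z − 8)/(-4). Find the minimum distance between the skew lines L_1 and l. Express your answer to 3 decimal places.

3.103

l has direction (-5, -1, -4) through (7, 4, 8).
Common perpendicular direction n = (-1, -3, 5) × (-5, -1, -4) = (17, -29, -14).
With w = (7, 4, 8) − (-3, 1, -6) = (10, 3, 14), w · n = -113.
Distance = |w · n| / |n| = |-113| / √1326 ≈ 3.103.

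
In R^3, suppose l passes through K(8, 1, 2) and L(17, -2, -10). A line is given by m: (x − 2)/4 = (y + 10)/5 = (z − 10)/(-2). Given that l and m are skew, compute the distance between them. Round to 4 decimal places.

4.2289

A direction vector for l is L − K = (9, -3, -12).
m has direction (4, 5, -2) through (2, -10, 10).
Common perpendicular direction n = (9, -3, -12) × (4, 5, -2) = (66, -30, 57).
With w = (2, -10, 10) − (8, 1, 2) = (-6, -11, 8), w · n = 390.
Distance = |w · n| / |n| = |390| / √8505 ≈ 4.2289.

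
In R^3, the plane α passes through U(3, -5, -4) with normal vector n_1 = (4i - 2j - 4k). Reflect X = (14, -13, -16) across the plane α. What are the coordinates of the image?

α: n_1·r = n_1·U gives 4x - 2y - 4z = 38.
λ = (n·X − d)/|n|² = (146 − 38)/36 = 3.
Reflection = X − 2λn = (14, -13, -16) − 6·(4, -2, -4) = (-10, -1, 8).

(-10, -1, 8)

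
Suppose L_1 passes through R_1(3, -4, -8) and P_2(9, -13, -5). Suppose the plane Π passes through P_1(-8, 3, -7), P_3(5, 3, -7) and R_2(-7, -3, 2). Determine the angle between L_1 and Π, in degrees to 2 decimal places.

31.26

A direction vector for L_1 is P_2 − R_1 = (6, -9, 3).
P_1P_3 = (13, 0, 0), P_1R_2 = (1, -6, 9); a normal to Π is P_1P_3 × P_1R_2 = (0, -117, -78).
Using P_1: Π has equation -117y - 78z = 195.
sin θ = |n·v| / (|n||v|) = |819| / (√19773 · √126) = 0.51887.
θ ≈ 31.26°.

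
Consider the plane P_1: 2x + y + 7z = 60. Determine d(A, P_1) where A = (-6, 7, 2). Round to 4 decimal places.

n·A − d = (2)·(-6) + (1)·(7) + (7)·(2) − 60 = -51; |n| = √54.
Distance = |-51| / √54 = 51/√54 ≈ 6.9402.

6.9402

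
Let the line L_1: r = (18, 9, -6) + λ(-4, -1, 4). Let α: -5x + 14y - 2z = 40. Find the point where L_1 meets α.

(2, 5, 10)

Substitute r = (18, 9, -6) + t(-4, -1, 4) into the plane: 48 + (-2)t = 40, so t = 4.
Intersection: (18, 9, -6) + 4·(-4, -1, 4) = (2, 5, 10).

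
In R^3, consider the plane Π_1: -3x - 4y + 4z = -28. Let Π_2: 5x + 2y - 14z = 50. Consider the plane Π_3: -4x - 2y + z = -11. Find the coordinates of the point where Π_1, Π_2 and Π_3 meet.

Solving the 3×3 linear system -3x - 4y + 4z = -28, 5x + 2y - 14z = 50, -4x - 2y + z = -11 (e.g. by elimination or Cramer's rule, determinant = -134) gives (0, 4, -3).

(0, 4, -3)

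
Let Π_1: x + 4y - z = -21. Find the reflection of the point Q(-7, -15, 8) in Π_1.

(-1, 9, 2)

λ = (n·Q − d)/|n|² = (-75 − (-21))/18 = -3.
Reflection = Q − 2λn = (-7, -15, 8) − (-6)·(1, 4, -1) = (-1, 9, 2).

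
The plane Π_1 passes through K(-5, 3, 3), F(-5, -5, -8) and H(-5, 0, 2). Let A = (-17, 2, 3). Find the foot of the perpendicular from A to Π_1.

(-5, 2, 3)

KF = (0, -8, -11), KH = (0, -3, -1); a normal to Π_1 is KF × KH = (-25, 0, 0).
Using K: Π_1 has equation -25x = 125.
Foot = A − λn with λ = (n·A − d)/|n|² = (425 − 125)/625 = 12/25.
Foot = (-17, 2, 3) − (12/25)·(-25, 0, 0) = (-5, 2, 3).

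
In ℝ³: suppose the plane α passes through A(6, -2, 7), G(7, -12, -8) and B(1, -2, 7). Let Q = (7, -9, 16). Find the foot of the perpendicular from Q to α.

(7, 0, 10)

AG = (1, -10, -15), AB = (-5, 0, 0); a normal to α is AG × AB = (0, 75, -50).
Using A: α has equation 75y - 50z = -500.
Foot = Q − λn with λ = (n·Q − d)/|n|² = (-1475 − (-500))/8125 = -3/25.
Foot = (7, -9, 16) − (-3/25)·(0, 75, -50) = (7, 0, 10).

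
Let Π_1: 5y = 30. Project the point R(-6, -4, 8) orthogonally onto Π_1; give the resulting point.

(-6, 6, 8)

Foot = R − λn with λ = (n·R − d)/|n|² = (-20 − 30)/25 = -2.
Foot = (-6, -4, 8) − (-2)·(0, 5, 0) = (-6, 6, 8).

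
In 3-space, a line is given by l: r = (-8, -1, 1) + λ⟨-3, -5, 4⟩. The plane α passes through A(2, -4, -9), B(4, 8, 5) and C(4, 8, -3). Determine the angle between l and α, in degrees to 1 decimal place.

AB = (2, 12, 14), AC = (2, 12, 6); a normal to α is AB × AC = (-96, 16, 0).
Using A: α has equation -96x + 16y = -256.
sin θ = |n·v| / (|n||v|) = |208| / (√9472 · √50) = 0.30224.
θ ≈ 17.6°.

17.6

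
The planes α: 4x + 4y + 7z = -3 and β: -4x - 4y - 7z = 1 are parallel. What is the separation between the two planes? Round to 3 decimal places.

Rescale β by 1/(-1): 4x + 4y + 7z = -1. Then distance = |-3 − (-1)| / √81 ≈ 0.222.

0.222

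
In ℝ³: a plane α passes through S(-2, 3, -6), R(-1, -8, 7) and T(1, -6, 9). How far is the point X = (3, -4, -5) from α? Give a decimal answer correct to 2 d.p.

6.53

SR = (1, -11, 13), ST = (3, -9, 15); a normal to α is SR × ST = (-48, 24, 24).
Using S: α has equation -48x + 24y + 24z = 24.
n·X − d = (-48)·(3) + (24)·(-4) + (24)·(-5) − 24 = -384; |n| = √3456.
Distance = |-384| / √3456 = 384/√3456 ≈ 6.53.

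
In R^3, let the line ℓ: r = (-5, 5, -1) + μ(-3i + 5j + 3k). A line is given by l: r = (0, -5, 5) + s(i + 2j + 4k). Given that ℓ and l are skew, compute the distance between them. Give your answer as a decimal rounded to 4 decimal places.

6.2712

Common perpendicular direction n = (-3, 5, 3) × (1, 2, 4) = (14, 15, -11).
With w = (0, -5, 5) − (-5, 5, -1) = (5, -10, 6), w · n = -146.
Distance = |w · n| / |n| = |-146| / √542 ≈ 6.2712.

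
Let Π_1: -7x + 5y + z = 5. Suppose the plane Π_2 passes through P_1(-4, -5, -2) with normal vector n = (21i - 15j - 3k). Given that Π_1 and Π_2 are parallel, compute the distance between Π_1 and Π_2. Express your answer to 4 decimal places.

0.4619

Π_2: n·r = n·P_1 gives 21x - 15y - 3z = -3.
Rescale Π_2 by 1/(-3): -7x + 5y + z = 1. Then distance = |5 − 1| / √75 ≈ 0.4619.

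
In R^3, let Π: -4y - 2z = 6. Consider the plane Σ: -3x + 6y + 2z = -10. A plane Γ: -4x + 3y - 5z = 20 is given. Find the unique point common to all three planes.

(2, 1, -5)

Solving the 3×3 linear system -4y - 2z = 6, -3x + 6y + 2z = -10, -4x + 3y - 5z = 20 (e.g. by elimination or Cramer's rule, determinant = 62) gives (2, 1, -5).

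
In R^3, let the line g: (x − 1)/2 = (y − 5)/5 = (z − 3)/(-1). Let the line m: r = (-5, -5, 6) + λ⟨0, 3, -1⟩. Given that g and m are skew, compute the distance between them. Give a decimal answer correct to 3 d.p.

g has direction (2, 5, -1) through (1, 5, 3).
Common perpendicular direction n = (2, 5, -1) × (0, 3, -1) = (-2, 2, 6).
With w = (-5, -5, 6) − (1, 5, 3) = (-6, -10, 3), w · n = 10.
Distance = |w · n| / |n| = |10| / √44 ≈ 1.508.

1.508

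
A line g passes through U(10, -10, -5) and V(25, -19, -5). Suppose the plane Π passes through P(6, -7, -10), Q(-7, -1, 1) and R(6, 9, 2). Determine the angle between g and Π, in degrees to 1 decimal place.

37.2

A direction vector for g is V − U = (15, -9, 0).
PQ = (-13, 6, 11), PR = (0, 16, 12); a normal to Π is PQ × PR = (-104, 156, -208).
Using P: Π has equation -104x + 156y - 208z = 364.
sin θ = |n·v| / (|n||v|) = |-2964| / (√78416 · √306) = 0.60508.
θ ≈ 37.2°.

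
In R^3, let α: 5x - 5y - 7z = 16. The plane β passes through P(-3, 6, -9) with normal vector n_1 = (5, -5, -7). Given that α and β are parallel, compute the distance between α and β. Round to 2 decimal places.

0.20

β: n_1·r = n_1·P gives 5x - 5y - 7z = 18.
Same normal n = (5, -5, -7) with |n| = √99; distance = |16 − 18| / |n| = 2/√99 ≈ 0.20.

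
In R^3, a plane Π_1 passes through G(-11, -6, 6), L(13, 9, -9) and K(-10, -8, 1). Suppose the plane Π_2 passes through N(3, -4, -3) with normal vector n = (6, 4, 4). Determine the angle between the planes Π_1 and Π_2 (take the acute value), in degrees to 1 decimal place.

GL = (24, 15, -15), GK = (1, -2, -5); a normal to Π_1 is GL × GK = (-105, 105, -63).
Using G: Π_1 has equation -105x + 105y - 63z = 147.
Π_2: n·r = n·N gives 6x + 4y + 4z = -10.
cos θ = |n₁·n₂| / (|n₁||n₂|) = |-462| / (√26019 · √68).
θ = arccos(0.34733) ≈ 69.7°.

69.7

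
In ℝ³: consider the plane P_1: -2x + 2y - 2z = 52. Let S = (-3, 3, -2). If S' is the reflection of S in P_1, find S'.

λ = (n·S − d)/|n|² = (16 − 52)/12 = -3.
Reflection = S − 2λn = (-3, 3, -2) − (-6)·(-2, 2, -2) = (-15, 15, -14).

(-15, 15, -14)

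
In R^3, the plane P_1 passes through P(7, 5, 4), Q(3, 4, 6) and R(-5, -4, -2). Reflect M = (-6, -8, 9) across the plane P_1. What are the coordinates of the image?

(-12, 4, 3)

PQ = (-4, -1, 2), PR = (-12, -9, -6); a normal to P_1 is PQ × PR = (24, -48, 24).
Using P: P_1 has equation 24x - 48y + 24z = 24.
λ = (n·M − d)/|n|² = (456 − 24)/3456 = 1/8.
Reflection = M − 2λn = (-6, -8, 9) − (1/4)·(24, -48, 24) = (-12, 4, 3).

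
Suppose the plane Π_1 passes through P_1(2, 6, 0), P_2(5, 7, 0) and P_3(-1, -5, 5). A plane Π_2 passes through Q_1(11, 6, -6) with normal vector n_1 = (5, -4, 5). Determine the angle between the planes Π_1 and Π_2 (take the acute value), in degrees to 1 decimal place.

P_1P_2 = (3, 1, 0), P_1P_3 = (-3, -11, 5); a normal to Π_1 is P_1P_2 × P_1P_3 = (5, -15, -30).
Using P_1: Π_1 has equation 5x - 15y - 30z = -80.
Π_2: n_1·r = n_1·Q_1 gives 5x - 4y + 5z = 1.
cos θ = |n₁·n₂| / (|n₁||n₂|) = |-65| / (√1150 · √66).
θ = arccos(0.23594) ≈ 76.4°.

76.4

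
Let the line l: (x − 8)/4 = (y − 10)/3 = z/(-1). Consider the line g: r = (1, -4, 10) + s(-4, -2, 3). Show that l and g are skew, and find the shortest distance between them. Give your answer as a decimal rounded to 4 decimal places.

9.0686

l has direction (4, 3, -1) through (8, 10, 0).
Common perpendicular direction n = (4, 3, -1) × (-4, -2, 3) = (7, -8, 4).
With w = (1, -4, 10) − (8, 10, 0) = (-7, -14, 10), w · n = 103.
Since n ≠ 0 the lines are not parallel, and w · n = 103 ≠ 0 so they do not intersect; hence they are skew.
Distance = |w · n| / |n| = |103| / √129 ≈ 9.0686.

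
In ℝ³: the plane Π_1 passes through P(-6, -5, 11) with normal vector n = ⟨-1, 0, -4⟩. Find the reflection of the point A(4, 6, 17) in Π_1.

Π_1: n·r = n·P gives -x - 4z = -38.
λ = (n·A − d)/|n|² = (-72 − (-38))/17 = -2.
Reflection = A − 2λn = (4, 6, 17) − (-4)·(-1, 0, -4) = (0, 6, 1).

(0, 6, 1)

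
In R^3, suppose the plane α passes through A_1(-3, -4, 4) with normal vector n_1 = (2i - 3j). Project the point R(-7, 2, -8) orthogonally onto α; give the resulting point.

α: n_1·r = n_1·A_1 gives 2x - 3y = 6.
Foot = R − λn with λ = (n·R − d)/|n|² = (-20 − 6)/13 = -2.
Foot = (-7, 2, -8) − (-2)·(2, -3, 0) = (-3, -4, -8).

(-3, -4, -8)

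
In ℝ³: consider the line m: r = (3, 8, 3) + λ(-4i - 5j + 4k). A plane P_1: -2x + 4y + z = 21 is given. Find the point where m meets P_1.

(-1, 3, 7)

Substitute r = (3, 8, 3) + t(-4, -5, 4) into the plane: 29 + (-8)t = 21, so t = 1.
Intersection: (3, 8, 3) + 1·(-4, -5, 4) = (-1, 3, 7).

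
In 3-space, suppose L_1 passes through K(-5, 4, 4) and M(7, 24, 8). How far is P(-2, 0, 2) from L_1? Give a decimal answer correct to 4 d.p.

4.9164

A direction vector for L_1 is M − K = (12, 20, 4).
Taking (-5, 4, 4) on L_1 with direction v = (12, 20, 4): w = P − (-5, 4, 4) = (3, -4, -2), and w × v = (24, -36, 108).
Distance = |w × v| / |v| = √13536 / √560 ≈ 4.9164.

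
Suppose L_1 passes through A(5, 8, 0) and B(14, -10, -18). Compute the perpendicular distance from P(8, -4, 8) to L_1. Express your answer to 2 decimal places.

14.27

A direction vector for L_1 is B − A = (9, -18, -18).
Taking (5, 8, 0) on L_1 with direction v = (9, -18, -18): w = P − (5, 8, 0) = (3, -12, 8), and w × v = (360, 126, 54).
Distance = |w × v| / |v| = √148392 / √729 ≈ 14.27.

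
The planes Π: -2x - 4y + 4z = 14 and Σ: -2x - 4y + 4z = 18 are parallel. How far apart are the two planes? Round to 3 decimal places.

Same normal n = (-2, -4, 4) with |n| = √36; distance = |14 − 18| / |n| = 4/√36 ≈ 0.667.

0.667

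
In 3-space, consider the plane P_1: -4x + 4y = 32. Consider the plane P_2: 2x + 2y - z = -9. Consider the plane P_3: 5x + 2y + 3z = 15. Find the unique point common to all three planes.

(-4, 4, 9)

Solving the 3×3 linear system -4x + 4y = 32, 2x + 2y - z = -9, 5x + 2y + 3z = 15 (e.g. by elimination or Cramer's rule, determinant = -76) gives (-4, 4, 9).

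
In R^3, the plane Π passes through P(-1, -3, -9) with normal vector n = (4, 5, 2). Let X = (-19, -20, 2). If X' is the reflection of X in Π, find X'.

Π: n·r = n·P gives 4x + 5y + 2z = -37.
λ = (n·X − d)/|n|² = (-172 − (-37))/45 = -3.
Reflection = X − 2λn = (-19, -20, 2) − (-6)·(4, 5, 2) = (5, 10, 14).

(5, 10, 14)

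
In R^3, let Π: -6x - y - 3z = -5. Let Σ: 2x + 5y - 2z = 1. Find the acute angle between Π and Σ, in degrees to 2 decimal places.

cos θ = |n₁·n₂| / (|n₁||n₂|) = |-11| / (√46 · √33).
θ = arccos(0.28233) ≈ 73.60°.

73.60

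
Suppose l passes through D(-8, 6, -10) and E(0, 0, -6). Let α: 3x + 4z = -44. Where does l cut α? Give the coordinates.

A direction vector for l is E − D = (8, -6, 4).
Substitute r = (-8, 6, -10) + t(8, -6, 4) into the plane: -64 + 40t = -44, so t = 1/2.
Intersection: (-8, 6, -10) + (1/2)·(8, -6, 4) = (-4, 3, -8).

(-4, 3, -8)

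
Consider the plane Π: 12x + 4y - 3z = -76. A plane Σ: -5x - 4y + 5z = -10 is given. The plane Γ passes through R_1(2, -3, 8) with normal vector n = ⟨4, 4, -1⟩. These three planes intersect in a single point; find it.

Γ: n·r = n·R_1 gives 4x + 4y - z = -12.
Solving the 3×3 linear system 12x + 4y - 3z = -76, -5x - 4y + 5z = -10, 4x + 4y - z = -12 (e.g. by elimination or Cramer's rule, determinant = -120) gives (-10, 5, -8).

(-10, 5, -8)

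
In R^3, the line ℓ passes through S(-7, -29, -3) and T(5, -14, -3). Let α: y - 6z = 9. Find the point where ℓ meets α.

A direction vector for ℓ is T − S = (12, 15, 0).
Substitute r = (-7, -29, -3) + t(12, 15, 0) into the plane: -11 + 15t = 9, so t = 4/3.
Intersection: (-7, -29, -3) + (4/3)·(12, 15, 0) = (9, -9, -3).

(9, -9, -3)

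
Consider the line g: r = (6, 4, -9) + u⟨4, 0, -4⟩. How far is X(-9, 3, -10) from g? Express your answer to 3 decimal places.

11.358

Taking (6, 4, -9) on g with direction v = (4, 0, -4): w = X − (6, 4, -9) = (-15, -1, -1), and w × v = (4, -64, 4).
Distance = |w × v| / |v| = √4128 / √32 ≈ 11.358.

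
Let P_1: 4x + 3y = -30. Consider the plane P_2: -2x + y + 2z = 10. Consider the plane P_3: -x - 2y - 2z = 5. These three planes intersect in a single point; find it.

Solving the 3×3 linear system 4x + 3y = -30, -2x + y + 2z = 10, -x - 2y - 2z = 5 (e.g. by elimination or Cramer's rule, determinant = -10) gives (-3, -6, 5).

(-3, -6, 5)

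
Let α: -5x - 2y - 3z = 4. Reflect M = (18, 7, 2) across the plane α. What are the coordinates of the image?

λ = (n·M − d)/|n|² = (-110 − 4)/38 = -3.
Reflection = M − 2λn = (18, 7, 2) − (-6)·(-5, -2, -3) = (-12, -5, -16).

(-12, -5, -16)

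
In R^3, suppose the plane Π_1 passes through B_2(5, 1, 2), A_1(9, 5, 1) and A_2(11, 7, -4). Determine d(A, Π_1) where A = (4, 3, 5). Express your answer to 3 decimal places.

B_2A_1 = (4, 4, -1), B_2A_2 = (6, 6, -6); a normal to Π_1 is B_2A_1 × B_2A_2 = (-18, 18, 0).
Using B_2: Π_1 has equation -18x + 18y = -72.
n·A − d = (-18)·(4) + (18)·(3) + (0)·(5) − (-72) = 54; |n| = √648.
Distance = |54| / √648 = 54/√648 ≈ 2.121.

2.121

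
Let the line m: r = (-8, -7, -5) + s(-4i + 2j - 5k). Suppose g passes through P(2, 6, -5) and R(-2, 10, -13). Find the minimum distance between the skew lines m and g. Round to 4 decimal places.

A direction vector for g is R − P = (-4, 4, -8).
Common perpendicular direction n = (-4, 2, -5) × (-4, 4, -8) = (4, -12, -8).
With w = (2, 6, -5) − (-8, -7, -5) = (10, 13, 0), w · n = -116.
Distance = |w · n| / |n| = |-116| / √224 ≈ 7.7506.

7.7506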